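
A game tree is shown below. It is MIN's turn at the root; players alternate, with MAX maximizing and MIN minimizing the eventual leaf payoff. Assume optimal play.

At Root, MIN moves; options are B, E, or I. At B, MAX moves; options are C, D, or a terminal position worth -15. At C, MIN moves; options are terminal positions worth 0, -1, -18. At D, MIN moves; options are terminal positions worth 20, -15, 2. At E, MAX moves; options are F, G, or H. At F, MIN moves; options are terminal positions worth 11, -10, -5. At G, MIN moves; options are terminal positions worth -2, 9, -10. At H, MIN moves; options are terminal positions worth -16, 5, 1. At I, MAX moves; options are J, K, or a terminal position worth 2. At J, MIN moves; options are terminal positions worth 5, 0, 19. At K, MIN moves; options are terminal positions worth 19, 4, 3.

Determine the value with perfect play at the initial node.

C (MIN): min(0, -1, -18) = -18
D (MIN): min(20, -15, 2) = -15
B (MAX): max(-18, -15, -15) = -15
F (MIN): min(11, -10, -5) = -10
G (MIN): min(-2, 9, -10) = -10
H (MIN): min(-16, 5, 1) = -16
E (MAX): max(-10, -10, -16) = -10
J (MIN): min(5, 0, 19) = 0
K (MIN): min(19, 4, 3) = 3
I (MAX): max(0, 3, 2) = 3
Root (MIN): min(-15, -10, 3) = -15

-15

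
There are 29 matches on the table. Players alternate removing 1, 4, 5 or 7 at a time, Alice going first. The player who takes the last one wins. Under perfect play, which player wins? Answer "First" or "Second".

Mark each pile size as W (mover wins) or L (mover loses):
i:   0  1  2  3  4  5  6  7  8  9 10 11 12 13 14 15 16 17 18 19 20 21 22 23 24 25 26 27 28 29
     L  W  L  W  W  W  W  W  L  W  L  W  W  W  W  W  L  W  L  W  W  W  W  W  L  W  L  W  W  W
Position 29 is W, so the first player wins.

First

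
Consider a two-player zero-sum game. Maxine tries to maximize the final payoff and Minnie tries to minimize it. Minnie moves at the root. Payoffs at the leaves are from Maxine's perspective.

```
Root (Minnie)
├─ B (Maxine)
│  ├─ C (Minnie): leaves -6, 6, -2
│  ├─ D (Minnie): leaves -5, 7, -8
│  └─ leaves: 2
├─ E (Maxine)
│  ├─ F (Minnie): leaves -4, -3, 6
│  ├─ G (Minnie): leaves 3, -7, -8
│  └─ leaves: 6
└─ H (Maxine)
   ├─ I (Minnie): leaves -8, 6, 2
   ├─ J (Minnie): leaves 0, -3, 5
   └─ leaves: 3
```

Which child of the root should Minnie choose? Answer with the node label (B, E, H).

C (Minnie): min(-6, 6, -2) = -6
D (Minnie): min(-5, 7, -8) = -8
B (Maxine): max(-6, -8, 2) = 2
F (Minnie): min(-4, -3, 6) = -4
G (Minnie): min(3, -7, -8) = -8
E (Maxine): max(-4, -8, 6) = 6
I (Minnie): min(-8, 6, 2) = -8
J (Minnie): min(0, -3, 5) = -3
H (Maxine): max(-8, -3, 3) = 3
Root (Minnie): min(2, 6, 3) = 2
Minnie picks the child with the lowest value: B (value 2).

B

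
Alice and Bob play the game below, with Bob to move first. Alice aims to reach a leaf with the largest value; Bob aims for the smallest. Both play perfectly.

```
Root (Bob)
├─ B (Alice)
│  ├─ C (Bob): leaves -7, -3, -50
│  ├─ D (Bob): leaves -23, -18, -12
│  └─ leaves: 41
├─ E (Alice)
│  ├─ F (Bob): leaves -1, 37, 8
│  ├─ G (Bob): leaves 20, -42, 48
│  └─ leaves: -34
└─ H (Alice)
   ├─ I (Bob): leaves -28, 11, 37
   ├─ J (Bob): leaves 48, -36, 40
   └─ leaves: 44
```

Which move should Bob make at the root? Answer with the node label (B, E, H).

E

C (Bob): min(-7, -3, -50) = -50
D (Bob): min(-23, -18, -12) = -23
B (Alice): max(-50, -23, 41) = 41
F (Bob): min(-1, 37, 8) = -1
G (Bob): min(20, -42, 48) = -42
E (Alice): max(-1, -42, -34) = -1
I (Bob): min(-28, 11, 37) = -28
J (Bob): min(48, -36, 40) = -36
H (Alice): max(-28, -36, 44) = 44
Root (Bob): min(41, -1, 44) = -1
Bob picks the child with the lowest value: E (value -1).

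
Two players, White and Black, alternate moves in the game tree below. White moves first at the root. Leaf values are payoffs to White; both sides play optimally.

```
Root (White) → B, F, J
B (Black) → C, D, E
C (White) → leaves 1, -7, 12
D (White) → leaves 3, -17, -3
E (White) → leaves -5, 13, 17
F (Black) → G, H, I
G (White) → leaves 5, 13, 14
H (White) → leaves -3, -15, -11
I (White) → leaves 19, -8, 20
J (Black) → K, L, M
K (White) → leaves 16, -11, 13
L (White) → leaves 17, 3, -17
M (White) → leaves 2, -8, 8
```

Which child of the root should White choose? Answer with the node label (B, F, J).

C (White): max(1, -7, 12) = 12
D (White): max(3, -17, -3) = 3
E (White): max(-5, 13, 17) = 17
B (Black): min(12, 3, 17) = 3
G (White): max(5, 13, 14) = 14
H (White): max(-3, -15, -11) = -3
I (White): max(19, -8, 20) = 20
F (Black): min(14, -3, 20) = -3
K (White): max(16, -11, 13) = 16
L (White): max(17, 3, -17) = 17
M (White): max(2, -8, 8) = 8
J (Black): min(16, 17, 8) = 8
Root (White): max(3, -3, 8) = 8
White picks the child with the highest value: J (value 8).

J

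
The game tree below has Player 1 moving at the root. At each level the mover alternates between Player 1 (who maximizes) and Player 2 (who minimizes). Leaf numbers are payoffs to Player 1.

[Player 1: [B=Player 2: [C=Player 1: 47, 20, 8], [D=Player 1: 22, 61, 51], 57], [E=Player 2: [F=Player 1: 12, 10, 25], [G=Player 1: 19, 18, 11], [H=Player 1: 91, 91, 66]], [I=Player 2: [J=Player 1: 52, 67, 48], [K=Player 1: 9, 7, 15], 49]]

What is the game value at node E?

F: max(12, 10, 25) = 25
G: max(19, 18, 11) = 19
H: max(91, 91, 66) = 91
E: min(25, 19, 91) = 19

19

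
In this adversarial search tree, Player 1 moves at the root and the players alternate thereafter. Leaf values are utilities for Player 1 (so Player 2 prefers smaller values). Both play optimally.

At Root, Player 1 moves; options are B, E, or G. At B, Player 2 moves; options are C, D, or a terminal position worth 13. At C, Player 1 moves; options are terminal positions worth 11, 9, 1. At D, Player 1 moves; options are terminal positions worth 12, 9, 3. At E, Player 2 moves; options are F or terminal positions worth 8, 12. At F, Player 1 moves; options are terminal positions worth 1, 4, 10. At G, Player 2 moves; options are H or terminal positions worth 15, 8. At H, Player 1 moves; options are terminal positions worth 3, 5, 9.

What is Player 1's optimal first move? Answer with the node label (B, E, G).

B

C (Player 1): max(11, 9, 1) = 11
D (Player 1): max(12, 9, 3) = 12
B (Player 2): min(11, 12, 13) = 11
F (Player 1): max(1, 4, 10) = 10
E (Player 2): min(10, 8, 12) = 8
H (Player 1): max(3, 5, 9) = 9
G (Player 2): min(9, 15, 8) = 8
Root (Player 1): max(11, 8, 8) = 11
Player 1 picks the child with the highest value: B (value 11).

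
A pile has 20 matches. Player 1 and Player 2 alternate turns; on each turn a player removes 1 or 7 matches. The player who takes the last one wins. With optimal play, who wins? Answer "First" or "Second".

i:   0  1  2  3  4  5  6  7  8  9 10 11 12 13 14 15 16 17 18 19 20
     L  W  L  W  L  W  L  W  L  W  L  W  L  W  L  W  L  W  L  W  L
Position 20 is L, so the second player wins.

Second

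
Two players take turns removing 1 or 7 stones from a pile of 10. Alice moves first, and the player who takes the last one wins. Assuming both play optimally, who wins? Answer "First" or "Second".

Compute winning (W) and losing (L) positions by backward induction:
i:   0  1  2  3  4  5  6  7  8  9 10
     L  W  L  W  L  W  L  W  L  W  L
Position 10 is L, so the second player wins.

Second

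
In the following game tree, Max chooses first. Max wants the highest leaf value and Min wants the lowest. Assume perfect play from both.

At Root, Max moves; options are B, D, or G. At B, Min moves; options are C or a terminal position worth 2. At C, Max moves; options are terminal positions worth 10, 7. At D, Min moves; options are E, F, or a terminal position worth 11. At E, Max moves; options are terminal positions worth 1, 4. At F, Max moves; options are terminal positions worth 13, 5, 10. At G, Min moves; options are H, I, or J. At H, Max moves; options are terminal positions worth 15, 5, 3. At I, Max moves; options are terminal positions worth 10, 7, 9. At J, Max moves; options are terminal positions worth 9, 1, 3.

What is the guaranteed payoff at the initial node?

9

C (Max): max(10, 7) = 10
B (Min): min(10, 2) = 2
E (Max): max(1, 4) = 4
F (Max): max(13, 5, 10) = 13
D (Min): min(4, 13, 11) = 4
H (Max): max(15, 5, 3) = 15
I (Max): max(10, 7, 9) = 10
J (Max): max(9, 1, 3) = 9
G (Min): min(15, 10, 9) = 9
Root (Max): max(2, 4, 9) = 9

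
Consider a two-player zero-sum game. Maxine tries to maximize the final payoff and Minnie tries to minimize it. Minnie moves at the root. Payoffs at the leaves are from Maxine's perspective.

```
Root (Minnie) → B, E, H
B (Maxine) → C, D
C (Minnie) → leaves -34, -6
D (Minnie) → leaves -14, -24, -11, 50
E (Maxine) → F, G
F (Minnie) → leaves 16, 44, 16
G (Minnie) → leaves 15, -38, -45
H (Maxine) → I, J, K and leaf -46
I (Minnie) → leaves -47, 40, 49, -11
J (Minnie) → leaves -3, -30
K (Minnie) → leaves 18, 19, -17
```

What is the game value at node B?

C: min(-34, -6) = -34
D: min(-14, -24, -11, 50) = -24
B: max(-34, -24) = -24

-24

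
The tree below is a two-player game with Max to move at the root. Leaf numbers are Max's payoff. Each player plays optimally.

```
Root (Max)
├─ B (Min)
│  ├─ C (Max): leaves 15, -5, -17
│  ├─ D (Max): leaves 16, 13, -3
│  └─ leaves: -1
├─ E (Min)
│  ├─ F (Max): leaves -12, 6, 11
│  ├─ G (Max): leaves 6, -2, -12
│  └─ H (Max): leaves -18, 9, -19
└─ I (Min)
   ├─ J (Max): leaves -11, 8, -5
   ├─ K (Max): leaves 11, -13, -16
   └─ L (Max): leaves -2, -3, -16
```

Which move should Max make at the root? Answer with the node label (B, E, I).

E

C (Max): max(15, -5, -17) = 15
D (Max): max(16, 13, -3) = 16
B (Min): min(15, 16, -1) = -1
F (Max): max(-12, 6, 11) = 11
G (Max): max(6, -2, -12) = 6
H (Max): max(-18, 9, -19) = 9
E (Min): min(11, 6, 9) = 6
J (Max): max(-11, 8, -5) = 8
K (Max): max(11, -13, -16) = 11
L (Max): max(-2, -3, -16) = -2
I (Min): min(8, 11, -2) = -2
Root (Max): max(-1, 6, -2) = 6
Max picks the child with the highest value: E (value 6).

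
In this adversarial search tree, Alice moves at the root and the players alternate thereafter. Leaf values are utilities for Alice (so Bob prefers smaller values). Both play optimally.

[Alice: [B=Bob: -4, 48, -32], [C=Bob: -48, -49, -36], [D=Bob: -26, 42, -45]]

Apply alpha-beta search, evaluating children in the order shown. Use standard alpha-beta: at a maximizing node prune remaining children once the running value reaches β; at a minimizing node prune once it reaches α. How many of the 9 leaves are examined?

7

B [α=-∞,β=+∞]: v=-32
C [α=-32,β=+∞]: v=-48 after child 1 ≤ α → α-cutoff, skip 2
D [α=-32,β=+∞]: v=-45
Root [α=-∞,β=+∞]: v=-32
Leaves evaluated: 7 of 9.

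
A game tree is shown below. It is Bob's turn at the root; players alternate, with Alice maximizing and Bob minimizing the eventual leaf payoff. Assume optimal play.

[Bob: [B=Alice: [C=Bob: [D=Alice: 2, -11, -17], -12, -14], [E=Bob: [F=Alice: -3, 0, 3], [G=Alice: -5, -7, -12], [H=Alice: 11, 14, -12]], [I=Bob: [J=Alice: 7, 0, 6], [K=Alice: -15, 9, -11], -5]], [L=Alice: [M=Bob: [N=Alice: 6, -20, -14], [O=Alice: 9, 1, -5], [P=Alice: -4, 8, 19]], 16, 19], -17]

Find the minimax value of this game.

-17

D (Alice): max(2, -11, -17) = 2
C (Bob): min(2, -12, -14) = -14
F (Alice): max(-3, 0, 3) = 3
G (Alice): max(-5, -7, -12) = -5
H (Alice): max(11, 14, -12) = 14
E (Bob): min(3, -5, 14) = -5
J (Alice): max(7, 0, 6) = 7
K (Alice): max(-15, 9, -11) = 9
I (Bob): min(7, 9, -5) = -5
B (Alice): max(-14, -5, -5) = -5
N (Alice): max(6, -20, -14) = 6
O (Alice): max(9, 1, -5) = 9
P (Alice): max(-4, 8, 19) = 19
M (Bob): min(6, 9, 19) = 6
L (Alice): max(6, 16, 19) = 19
Root (Bob): min(-5, 19, -17) = -17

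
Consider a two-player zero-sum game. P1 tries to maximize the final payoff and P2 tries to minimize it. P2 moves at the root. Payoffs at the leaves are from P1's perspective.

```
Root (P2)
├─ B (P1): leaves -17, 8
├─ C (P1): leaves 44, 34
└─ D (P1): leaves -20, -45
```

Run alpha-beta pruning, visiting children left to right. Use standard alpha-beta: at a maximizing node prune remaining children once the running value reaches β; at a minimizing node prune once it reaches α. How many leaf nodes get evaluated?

B [α=-∞,β=+∞]: v=8
C [α=-∞,β=8]: v=44 after child 1 ≥ β → β-cutoff, skip 1
D [α=-∞,β=8]: v=-20
Root [α=-∞,β=+∞]: v=-20
Leaves evaluated: 5 of 6.

5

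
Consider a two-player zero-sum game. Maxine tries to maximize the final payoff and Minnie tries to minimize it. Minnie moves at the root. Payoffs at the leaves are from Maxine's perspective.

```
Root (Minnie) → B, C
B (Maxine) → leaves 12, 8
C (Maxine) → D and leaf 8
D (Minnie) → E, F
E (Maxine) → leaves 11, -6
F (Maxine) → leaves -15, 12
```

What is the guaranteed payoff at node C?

E: max(11, -6) = 11
F: max(-15, 12) = 12
D: min(11, 12) = 11
C: max(11, 8) = 11

11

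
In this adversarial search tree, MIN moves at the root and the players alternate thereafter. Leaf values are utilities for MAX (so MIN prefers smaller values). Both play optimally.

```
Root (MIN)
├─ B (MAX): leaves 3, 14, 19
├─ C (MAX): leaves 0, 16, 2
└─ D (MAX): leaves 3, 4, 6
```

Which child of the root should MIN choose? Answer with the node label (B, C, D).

D

B (MAX): max(3, 14, 19) = 19
C (MAX): max(0, 16, 2) = 16
D (MAX): max(3, 4, 6) = 6
Root (MIN): min(19, 16, 6) = 6
MIN picks the child with the lowest value: D (value 6).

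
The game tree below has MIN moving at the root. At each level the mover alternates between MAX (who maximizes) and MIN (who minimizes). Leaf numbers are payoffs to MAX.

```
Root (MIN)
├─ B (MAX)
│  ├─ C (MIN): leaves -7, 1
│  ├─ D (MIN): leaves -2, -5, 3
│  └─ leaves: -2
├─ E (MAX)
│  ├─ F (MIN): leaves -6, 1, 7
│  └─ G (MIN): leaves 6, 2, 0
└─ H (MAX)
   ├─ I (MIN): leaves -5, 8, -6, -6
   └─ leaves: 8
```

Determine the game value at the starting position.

-2

C (MIN): min(-7, 1) = -7
D (MIN): min(-2, -5, 3) = -5
B (MAX): max(-7, -5, -2) = -2
F (MIN): min(-6, 1, 7) = -6
G (MIN): min(6, 2, 0) = 0
E (MAX): max(-6, 0) = 0
I (MIN): min(-5, 8, -6, -6) = -6
H (MAX): max(-6, 8) = 8
Root (MIN): min(-2, 0, 8) = -2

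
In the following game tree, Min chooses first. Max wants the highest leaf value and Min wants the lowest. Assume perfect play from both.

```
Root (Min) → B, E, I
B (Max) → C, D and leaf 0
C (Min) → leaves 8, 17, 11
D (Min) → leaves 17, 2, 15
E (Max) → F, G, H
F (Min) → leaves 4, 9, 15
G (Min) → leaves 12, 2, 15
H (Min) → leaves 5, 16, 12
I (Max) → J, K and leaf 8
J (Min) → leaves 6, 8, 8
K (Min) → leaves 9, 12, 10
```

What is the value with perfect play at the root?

C (Min): min(8, 17, 11) = 8
D (Min): min(17, 2, 15) = 2
B (Max): max(8, 2, 0) = 8
F (Min): min(4, 9, 15) = 4
G (Min): min(12, 2, 15) = 2
H (Min): min(5, 16, 12) = 5
E (Max): max(4, 2, 5) = 5
J (Min): min(6, 8, 8) = 6
K (Min): min(9, 12, 10) = 9
I (Max): max(6, 9, 8) = 9
Root (Min): min(8, 5, 9) = 5

5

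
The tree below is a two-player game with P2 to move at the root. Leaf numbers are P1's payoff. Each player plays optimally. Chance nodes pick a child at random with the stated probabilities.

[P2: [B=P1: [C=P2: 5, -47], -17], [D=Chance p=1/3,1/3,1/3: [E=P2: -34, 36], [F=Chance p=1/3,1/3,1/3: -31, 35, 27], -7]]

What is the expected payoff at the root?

C (P2): min(5, -47) = -47
B (P1): max(-47, -17) = -17
E (P2): min(-34, 36) = -34
F (Chance): 1/3·-31 + 1/3·35 + 1/3·27 = 10.33
D (Chance): 1/3·-34 + 1/3·10.33 + 1/3·-7 = -10.22
Root (P2): min(-17, -10.22) = -17

-17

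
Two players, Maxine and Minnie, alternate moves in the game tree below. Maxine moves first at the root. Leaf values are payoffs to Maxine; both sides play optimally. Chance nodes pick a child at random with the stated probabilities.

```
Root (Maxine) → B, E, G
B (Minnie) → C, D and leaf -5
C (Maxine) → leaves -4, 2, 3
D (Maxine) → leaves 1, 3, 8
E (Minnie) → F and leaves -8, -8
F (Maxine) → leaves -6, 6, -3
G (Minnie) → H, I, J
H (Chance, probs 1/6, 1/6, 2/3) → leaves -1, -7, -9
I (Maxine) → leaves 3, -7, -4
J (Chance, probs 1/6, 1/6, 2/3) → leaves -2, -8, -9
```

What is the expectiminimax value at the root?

-5

C (Maxine): max(-4, 2, 3) = 3
D (Maxine): max(1, 3, 8) = 8
B (Minnie): min(3, 8, -5) = -5
F (Maxine): max(-6, 6, -3) = 6
E (Minnie): min(6, -8, -8) = -8
H (Chance): 1/6·-1 + 1/6·-7 + 2/3·-9 = -7.33
I (Maxine): max(3, -7, -4) = 3
J (Chance): 1/6·-2 + 1/6·-8 + 2/3·-9 = -7.67
G (Minnie): min(-7.33, 3, -7.67) = -7.67
Root (Maxine): max(-5, -8, -7.67) = -5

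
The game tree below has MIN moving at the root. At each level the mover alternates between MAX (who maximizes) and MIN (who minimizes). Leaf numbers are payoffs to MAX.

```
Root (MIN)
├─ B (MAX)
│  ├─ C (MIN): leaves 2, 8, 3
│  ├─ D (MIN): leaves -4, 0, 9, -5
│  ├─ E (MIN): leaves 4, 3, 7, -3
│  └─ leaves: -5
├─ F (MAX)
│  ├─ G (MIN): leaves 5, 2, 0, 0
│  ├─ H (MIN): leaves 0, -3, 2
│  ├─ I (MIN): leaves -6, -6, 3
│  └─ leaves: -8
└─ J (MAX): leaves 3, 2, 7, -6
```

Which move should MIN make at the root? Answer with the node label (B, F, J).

C (MIN): min(2, 8, 3) = 2
D (MIN): min(-4, 0, 9, -5) = -5
E (MIN): min(4, 3, 7, -3) = -3
B (MAX): max(2, -5, -3, -5) = 2
G (MIN): min(5, 2, 0, 0) = 0
H (MIN): min(0, -3, 2) = -3
I (MIN): min(-6, -6, 3) = -6
F (MAX): max(0, -3, -6, -8) = 0
J (MAX): max(3, 2, 7, -6) = 7
Root (MIN): min(2, 0, 7) = 0
MIN picks the child with the lowest value: F (value 0).

F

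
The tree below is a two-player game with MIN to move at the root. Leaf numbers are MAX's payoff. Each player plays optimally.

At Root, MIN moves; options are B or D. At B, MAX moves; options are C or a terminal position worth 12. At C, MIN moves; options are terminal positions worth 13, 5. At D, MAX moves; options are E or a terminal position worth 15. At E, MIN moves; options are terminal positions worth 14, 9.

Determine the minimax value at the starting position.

C (MIN): min(13, 5) = 5
B (MAX): max(5, 12) = 12
E (MIN): min(14, 9) = 9
D (MAX): max(9, 15) = 15
Root (MIN): min(12, 15) = 12

12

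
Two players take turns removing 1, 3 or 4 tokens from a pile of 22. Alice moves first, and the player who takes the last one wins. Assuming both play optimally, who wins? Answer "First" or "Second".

W/L table (W = player to move can force a win):
i:   0  1  2  3  4  5  6  7  8  9 10 11 12 13 14 15 16 17 18 19 20 21 22
     L  W  L  W  W  W  W  L  W  L  W  W  W  W  L  W  L  W  W  W  W  L  W
Position 22 is W, so the first player wins.

First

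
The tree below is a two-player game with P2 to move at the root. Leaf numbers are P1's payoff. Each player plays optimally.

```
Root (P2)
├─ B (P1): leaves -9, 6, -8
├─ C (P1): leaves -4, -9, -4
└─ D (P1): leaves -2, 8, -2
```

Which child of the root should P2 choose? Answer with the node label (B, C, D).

C

B (P1): max(-9, 6, -8) = 6
C (P1): max(-4, -9, -4) = -4
D (P1): max(-2, 8, -2) = 8
Root (P2): min(6, -4, 8) = -4
P2 picks the child with the lowest value: C (value -4).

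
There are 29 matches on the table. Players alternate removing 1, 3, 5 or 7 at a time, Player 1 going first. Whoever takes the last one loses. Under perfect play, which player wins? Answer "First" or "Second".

Second

Compute winning (W) and losing (L) positions by backward induction:
i:   0  1  2  3  4  5  6  7  8  9 10 11 12 13 14 15 16 17 18 19 20 21 22 23 24 25 26 27 28 29
     W  L  W  L  W  L  W  L  W  L  W  L  W  L  W  L  W  L  W  L  W  L  W  L  W  L  W  L  W  L
Position 29 is L, so the second player wins.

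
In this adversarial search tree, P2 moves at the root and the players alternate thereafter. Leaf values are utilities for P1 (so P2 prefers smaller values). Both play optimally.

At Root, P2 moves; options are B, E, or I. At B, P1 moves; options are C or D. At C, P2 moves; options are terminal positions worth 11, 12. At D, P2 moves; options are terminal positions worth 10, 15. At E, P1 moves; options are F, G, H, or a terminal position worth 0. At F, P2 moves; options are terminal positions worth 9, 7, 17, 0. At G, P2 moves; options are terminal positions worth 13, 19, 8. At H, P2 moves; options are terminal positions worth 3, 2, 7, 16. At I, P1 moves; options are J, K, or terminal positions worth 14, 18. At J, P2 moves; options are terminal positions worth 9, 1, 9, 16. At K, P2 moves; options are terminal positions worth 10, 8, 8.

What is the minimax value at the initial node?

8

C (P2): min(11, 12) = 11
D (P2): min(10, 15) = 10
B (P1): max(11, 10) = 11
F (P2): min(9, 7, 17, 0) = 0
G (P2): min(13, 19, 8) = 8
H (P2): min(3, 2, 7, 16) = 2
E (P1): max(0, 8, 2, 0) = 8
J (P2): min(9, 1, 9, 16) = 1
K (P2): min(10, 8, 8) = 8
I (P1): max(1, 8, 14, 18) = 18
Root (P2): min(11, 8, 18) = 8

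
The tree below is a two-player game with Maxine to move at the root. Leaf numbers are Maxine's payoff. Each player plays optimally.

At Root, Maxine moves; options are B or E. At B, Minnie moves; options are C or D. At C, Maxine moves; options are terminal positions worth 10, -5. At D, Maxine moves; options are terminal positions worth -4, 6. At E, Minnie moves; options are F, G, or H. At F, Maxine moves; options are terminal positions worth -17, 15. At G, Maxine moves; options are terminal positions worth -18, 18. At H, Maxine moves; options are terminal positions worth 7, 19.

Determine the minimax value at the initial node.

C (Maxine): max(10, -5) = 10
D (Maxine): max(-4, 6) = 6
B (Minnie): min(10, 6) = 6
F (Maxine): max(-17, 15) = 15
G (Maxine): max(-18, 18) = 18
H (Maxine): max(7, 19) = 19
E (Minnie): min(15, 18, 19) = 15
Root (Maxine): max(6, 15) = 15

15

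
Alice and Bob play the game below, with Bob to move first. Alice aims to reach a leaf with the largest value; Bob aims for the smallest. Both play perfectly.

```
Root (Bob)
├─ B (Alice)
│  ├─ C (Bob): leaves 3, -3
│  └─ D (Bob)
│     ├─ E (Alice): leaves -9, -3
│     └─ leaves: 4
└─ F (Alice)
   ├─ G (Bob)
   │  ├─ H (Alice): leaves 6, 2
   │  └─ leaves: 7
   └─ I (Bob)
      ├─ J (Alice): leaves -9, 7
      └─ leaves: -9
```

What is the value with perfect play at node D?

-3

E: max(-9, -3) = -3
D: min(-3, 4) = -3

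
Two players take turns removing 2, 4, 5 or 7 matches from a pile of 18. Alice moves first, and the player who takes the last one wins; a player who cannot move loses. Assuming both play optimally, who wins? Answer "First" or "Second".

Second

Mark each pile size as W (mover wins) or L (mover loses):
i:   0  1  2  3  4  5  6  7  8  9 10 11 12 13 14 15 16 17 18
     L  L  W  W  W  W  W  W  W  L  L  W  W  W  W  W  W  W  L
Position 18 is L, so the second player wins.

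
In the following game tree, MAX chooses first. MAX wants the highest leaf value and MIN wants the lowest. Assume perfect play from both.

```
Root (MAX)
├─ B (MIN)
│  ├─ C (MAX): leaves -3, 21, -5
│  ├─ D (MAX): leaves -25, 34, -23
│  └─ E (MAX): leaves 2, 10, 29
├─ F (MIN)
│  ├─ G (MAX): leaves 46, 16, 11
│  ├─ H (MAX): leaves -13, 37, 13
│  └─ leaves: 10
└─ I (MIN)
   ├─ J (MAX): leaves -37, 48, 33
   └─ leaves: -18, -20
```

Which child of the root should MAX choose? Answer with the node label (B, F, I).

B

C (MAX): max(-3, 21, -5) = 21
D (MAX): max(-25, 34, -23) = 34
E (MAX): max(2, 10, 29) = 29
B (MIN): min(21, 34, 29) = 21
G (MAX): max(46, 16, 11) = 46
H (MAX): max(-13, 37, 13) = 37
F (MIN): min(46, 37, 10) = 10
J (MAX): max(-37, 48, 33) = 48
I (MIN): min(48, -18, -20) = -20
Root (MAX): max(21, 10, -20) = 21
MAX picks the child with the highest value: B (value 21).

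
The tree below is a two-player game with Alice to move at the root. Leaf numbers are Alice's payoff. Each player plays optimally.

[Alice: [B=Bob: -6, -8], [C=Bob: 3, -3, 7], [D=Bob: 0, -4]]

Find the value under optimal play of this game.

-3

B (Bob): min(-6, -8) = -8
C (Bob): min(3, -3, 7) = -3
D (Bob): min(0, -4) = -4
Root (Alice): max(-8, -3, -4) = -3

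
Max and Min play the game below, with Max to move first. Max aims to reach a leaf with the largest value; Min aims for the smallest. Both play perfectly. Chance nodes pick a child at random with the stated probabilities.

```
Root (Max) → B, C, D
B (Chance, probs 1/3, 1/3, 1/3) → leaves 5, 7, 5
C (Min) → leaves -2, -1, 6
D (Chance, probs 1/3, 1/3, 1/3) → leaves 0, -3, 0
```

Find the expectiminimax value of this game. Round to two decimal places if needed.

5.67

B (Chance): 1/3·5 + 1/3·7 + 1/3·5 = 5.67
C (Min): min(-2, -1, 6) = -2
D (Chance): 1/3·0 + 1/3·-3 + 1/3·0 = -1
Root (Max): max(5.67, -2, -1) = 5.67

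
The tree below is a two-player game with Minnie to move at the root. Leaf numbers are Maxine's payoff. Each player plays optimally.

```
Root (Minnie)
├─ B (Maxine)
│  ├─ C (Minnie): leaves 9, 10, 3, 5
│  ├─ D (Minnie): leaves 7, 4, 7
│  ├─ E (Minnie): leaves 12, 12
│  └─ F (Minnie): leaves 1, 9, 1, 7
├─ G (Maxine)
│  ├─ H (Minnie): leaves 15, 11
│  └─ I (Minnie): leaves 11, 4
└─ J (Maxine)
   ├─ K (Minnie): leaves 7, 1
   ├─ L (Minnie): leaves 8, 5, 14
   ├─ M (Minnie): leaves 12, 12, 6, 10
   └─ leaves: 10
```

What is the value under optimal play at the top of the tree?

10

C (Minnie): min(9, 10, 3, 5) = 3
D (Minnie): min(7, 4, 7) = 4
E (Minnie): min(12, 12) = 12
F (Minnie): min(1, 9, 1, 7) = 1
B (Maxine): max(3, 4, 12, 1) = 12
H (Minnie): min(15, 11) = 11
I (Minnie): min(11, 4) = 4
G (Maxine): max(11, 4) = 11
K (Minnie): min(7, 1) = 1
L (Minnie): min(8, 5, 14) = 5
M (Minnie): min(12, 12, 6, 10) = 6
J (Maxine): max(1, 5, 6, 10) = 10
Root (Minnie): min(12, 11, 10) = 10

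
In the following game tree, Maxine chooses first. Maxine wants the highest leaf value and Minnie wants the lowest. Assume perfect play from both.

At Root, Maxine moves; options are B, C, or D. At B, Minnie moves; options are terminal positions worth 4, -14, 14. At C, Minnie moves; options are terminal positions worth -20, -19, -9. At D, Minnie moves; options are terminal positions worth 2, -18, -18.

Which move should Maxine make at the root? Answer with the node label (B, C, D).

B (Minnie): min(4, -14, 14) = -14
C (Minnie): min(-20, -19, -9) = -20
D (Minnie): min(2, -18, -18) = -18
Root (Maxine): max(-14, -20, -18) = -14
Maxine picks the child with the highest value: B (value -14).

B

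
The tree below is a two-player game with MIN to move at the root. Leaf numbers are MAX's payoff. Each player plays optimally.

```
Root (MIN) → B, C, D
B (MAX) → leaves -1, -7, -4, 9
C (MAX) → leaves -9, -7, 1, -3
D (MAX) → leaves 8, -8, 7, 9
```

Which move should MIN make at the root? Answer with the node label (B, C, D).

B (MAX): max(-1, -7, -4, 9) = 9
C (MAX): max(-9, -7, 1, -3) = 1
D (MAX): max(8, -8, 7, 9) = 9
Root (MIN): min(9, 1, 9) = 1
MIN picks the child with the lowest value: C (value 1).

C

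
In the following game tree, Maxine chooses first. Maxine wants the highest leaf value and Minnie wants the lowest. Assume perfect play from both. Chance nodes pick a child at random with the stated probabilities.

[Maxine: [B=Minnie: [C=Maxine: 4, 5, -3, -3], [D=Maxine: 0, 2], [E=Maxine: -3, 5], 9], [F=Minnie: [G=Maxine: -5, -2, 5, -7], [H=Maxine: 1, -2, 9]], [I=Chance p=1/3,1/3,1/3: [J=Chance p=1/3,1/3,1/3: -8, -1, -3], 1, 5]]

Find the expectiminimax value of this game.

5

C (Maxine): max(4, 5, -3, -3) = 5
D (Maxine): max(0, 2) = 2
E (Maxine): max(-3, 5) = 5
B (Minnie): min(5, 2, 5, 9) = 2
G (Maxine): max(-5, -2, 5, -7) = 5
H (Maxine): max(1, -2, 9) = 9
F (Minnie): min(5, 9) = 5
J (Chance): 1/3·-8 + 1/3·-1 + 1/3·-3 = -4
I (Chance): 1/3·-4 + 1/3·1 + 1/3·5 = 0.67
Root (Maxine): max(2, 5, 0.67) = 5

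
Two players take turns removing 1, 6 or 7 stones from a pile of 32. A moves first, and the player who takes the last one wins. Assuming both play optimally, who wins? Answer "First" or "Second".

Positions where the player to move wins (W) vs loses (L):
i:   0  1  2  3  4  5  6  7  8  9 10 11 12 13 14 15 16 17 18 19 20 21 22 23 24 25 26 27 28 29 30 31 32
     L  W  L  W  L  W  W  W  W  W  W  W  L  W  L  W  L  W  W  W  W  W  W  W  L  W  L  W  L  W  W  W  W
Position 32 is W, so the first player wins.

First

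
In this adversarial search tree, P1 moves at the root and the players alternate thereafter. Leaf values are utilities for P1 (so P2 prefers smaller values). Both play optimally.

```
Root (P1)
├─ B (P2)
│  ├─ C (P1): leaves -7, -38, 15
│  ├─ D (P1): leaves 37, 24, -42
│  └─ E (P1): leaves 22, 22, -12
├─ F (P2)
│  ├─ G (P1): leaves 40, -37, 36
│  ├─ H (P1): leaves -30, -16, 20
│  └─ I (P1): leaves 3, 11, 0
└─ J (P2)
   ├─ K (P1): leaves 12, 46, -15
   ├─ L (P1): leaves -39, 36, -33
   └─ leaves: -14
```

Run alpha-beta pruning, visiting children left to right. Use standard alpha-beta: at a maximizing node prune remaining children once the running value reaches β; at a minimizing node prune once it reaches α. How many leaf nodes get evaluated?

C [α=-∞,β=+∞]: v=15
D [α=-∞,β=15]: v=37 after child 1 ≥ β → β-cutoff, skip 2
E [α=-∞,β=15]: v=22 after child 1 ≥ β → β-cutoff, skip 2
B [α=-∞,β=+∞]: v=15
G [α=15,β=+∞]: v=40
H [α=15,β=40]: v=20
I [α=15,β=20]: v=11
F [α=15,β=+∞]: v=11
K [α=15,β=+∞]: v=46
L [α=15,β=46]: v=36
J [α=15,β=+∞]: v=-14
Root [α=-∞,β=+∞]: v=15
Leaves evaluated: 21 of 25.

21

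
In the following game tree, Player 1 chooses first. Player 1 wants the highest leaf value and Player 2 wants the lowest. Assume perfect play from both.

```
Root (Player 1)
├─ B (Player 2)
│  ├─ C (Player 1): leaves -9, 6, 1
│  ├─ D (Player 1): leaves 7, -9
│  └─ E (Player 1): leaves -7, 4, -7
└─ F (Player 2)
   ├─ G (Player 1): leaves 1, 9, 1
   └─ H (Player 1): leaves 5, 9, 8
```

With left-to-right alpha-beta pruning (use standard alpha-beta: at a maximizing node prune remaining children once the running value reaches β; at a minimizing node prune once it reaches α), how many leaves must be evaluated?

C [α=-∞,β=+∞]: v=6
D [α=-∞,β=6]: v=7 after child 1 ≥ β → β-cutoff, skip 1
E [α=-∞,β=6]: v=4
B [α=-∞,β=+∞]: v=4
G [α=4,β=+∞]: v=9
H [α=4,β=9]: v=9 after child 2 ≥ β → β-cutoff, skip 1
F [α=4,β=+∞]: v=9
Root [α=-∞,β=+∞]: v=9
Leaves evaluated: 12 of 14.

12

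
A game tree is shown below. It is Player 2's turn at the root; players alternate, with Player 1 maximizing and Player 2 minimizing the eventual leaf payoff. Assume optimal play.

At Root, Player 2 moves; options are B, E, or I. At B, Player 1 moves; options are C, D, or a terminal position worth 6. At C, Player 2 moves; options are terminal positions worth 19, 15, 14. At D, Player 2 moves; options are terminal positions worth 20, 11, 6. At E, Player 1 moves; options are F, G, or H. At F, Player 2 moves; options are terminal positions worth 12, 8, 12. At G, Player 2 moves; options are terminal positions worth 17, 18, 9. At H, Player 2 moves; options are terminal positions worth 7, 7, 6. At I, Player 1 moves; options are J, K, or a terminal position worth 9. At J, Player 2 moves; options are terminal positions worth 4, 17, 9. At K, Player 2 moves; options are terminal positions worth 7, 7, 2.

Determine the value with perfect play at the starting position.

9

C (Player 2): min(19, 15, 14) = 14
D (Player 2): min(20, 11, 6) = 6
B (Player 1): max(14, 6, 6) = 14
F (Player 2): min(12, 8, 12) = 8
G (Player 2): min(17, 18, 9) = 9
H (Player 2): min(7, 7, 6) = 6
E (Player 1): max(8, 9, 6) = 9
J (Player 2): min(4, 17, 9) = 4
K (Player 2): min(7, 7, 2) = 2
I (Player 1): max(4, 2, 9) = 9
Root (Player 2): min(14, 9, 9) = 9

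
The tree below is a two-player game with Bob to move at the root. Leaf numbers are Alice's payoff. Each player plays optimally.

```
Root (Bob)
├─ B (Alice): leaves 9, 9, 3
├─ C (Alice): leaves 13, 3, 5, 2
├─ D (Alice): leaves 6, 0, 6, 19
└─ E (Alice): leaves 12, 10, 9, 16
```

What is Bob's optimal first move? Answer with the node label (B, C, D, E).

B

B (Alice): max(9, 9, 3) = 9
C (Alice): max(13, 3, 5, 2) = 13
D (Alice): max(6, 0, 6, 19) = 19
E (Alice): max(12, 10, 9, 16) = 16
Root (Bob): min(9, 13, 19, 16) = 9
Bob picks the child with the lowest value: B (value 9).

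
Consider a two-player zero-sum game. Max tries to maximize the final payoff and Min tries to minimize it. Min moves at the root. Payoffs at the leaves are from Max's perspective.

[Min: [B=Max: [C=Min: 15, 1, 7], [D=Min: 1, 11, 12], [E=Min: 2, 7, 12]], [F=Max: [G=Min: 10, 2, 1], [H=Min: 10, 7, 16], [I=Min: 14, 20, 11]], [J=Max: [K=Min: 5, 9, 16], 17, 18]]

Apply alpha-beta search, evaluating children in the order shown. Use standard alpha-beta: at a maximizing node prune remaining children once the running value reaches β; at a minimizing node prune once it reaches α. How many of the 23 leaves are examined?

16

C [α=-∞,β=+∞]: v=1
D [α=1,β=+∞]: v=1 after child 1 ≤ α → α-cutoff, skip 2
E [α=1,β=+∞]: v=2
B [α=-∞,β=+∞]: v=2
G [α=-∞,β=2]: v=1
H [α=1,β=2]: v=7
F [α=-∞,β=2]: v=7 after child 2 ≥ β → β-cutoff, skip 1
K [α=-∞,β=2]: v=5
J [α=-∞,β=2]: v=5 after child 1 ≥ β → β-cutoff, skip 2
Root [α=-∞,β=+∞]: v=2
Leaves evaluated: 16 of 23.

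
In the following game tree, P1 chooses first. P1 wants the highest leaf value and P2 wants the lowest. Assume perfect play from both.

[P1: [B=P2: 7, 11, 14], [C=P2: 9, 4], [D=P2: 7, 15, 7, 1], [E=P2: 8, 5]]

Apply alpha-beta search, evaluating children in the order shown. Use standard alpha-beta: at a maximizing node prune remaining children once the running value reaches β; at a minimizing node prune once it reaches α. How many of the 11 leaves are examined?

8

B [α=-∞,β=+∞]: v=7
C [α=7,β=+∞]: v=4
D [α=7,β=+∞]: v=7 after child 1 ≤ α → α-cutoff, skip 3
E [α=7,β=+∞]: v=5
Root [α=-∞,β=+∞]: v=7
Leaves evaluated: 8 of 11.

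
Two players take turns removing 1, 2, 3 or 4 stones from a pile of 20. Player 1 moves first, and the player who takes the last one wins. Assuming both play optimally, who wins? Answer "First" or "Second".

Positions where the player to move wins (W) vs loses (L):
i:   0  1  2  3  4  5  6  7  8  9 10 11 12 13 14 15 16 17 18 19 20
     L  W  W  W  W  L  W  W  W  W  L  W  W  W  W  L  W  W  W  W  L
Position 20 is L, so the second player wins.

Second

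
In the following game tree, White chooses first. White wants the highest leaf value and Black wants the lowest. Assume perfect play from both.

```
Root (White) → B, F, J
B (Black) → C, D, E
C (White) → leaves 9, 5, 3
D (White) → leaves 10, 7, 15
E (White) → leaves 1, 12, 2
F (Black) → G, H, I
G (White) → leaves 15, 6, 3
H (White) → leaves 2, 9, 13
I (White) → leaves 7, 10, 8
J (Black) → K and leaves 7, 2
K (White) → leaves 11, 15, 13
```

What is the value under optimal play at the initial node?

C (White): max(9, 5, 3) = 9
D (White): max(10, 7, 15) = 15
E (White): max(1, 12, 2) = 12
B (Black): min(9, 15, 12) = 9
G (White): max(15, 6, 3) = 15
H (White): max(2, 9, 13) = 13
I (White): max(7, 10, 8) = 10
F (Black): min(15, 13, 10) = 10
K (White): max(11, 15, 13) = 15
J (Black): min(15, 7, 2) = 2
Root (White): max(9, 10, 2) = 10

10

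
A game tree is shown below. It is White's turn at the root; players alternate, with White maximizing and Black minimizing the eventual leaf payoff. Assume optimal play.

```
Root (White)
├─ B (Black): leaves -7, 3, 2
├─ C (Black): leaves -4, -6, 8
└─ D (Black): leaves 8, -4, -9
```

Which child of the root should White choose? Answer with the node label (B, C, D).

C

B (Black): min(-7, 3, 2) = -7
C (Black): min(-4, -6, 8) = -6
D (Black): min(8, -4, -9) = -9
Root (White): max(-7, -6, -9) = -6
White picks the child with the highest value: C (value -6).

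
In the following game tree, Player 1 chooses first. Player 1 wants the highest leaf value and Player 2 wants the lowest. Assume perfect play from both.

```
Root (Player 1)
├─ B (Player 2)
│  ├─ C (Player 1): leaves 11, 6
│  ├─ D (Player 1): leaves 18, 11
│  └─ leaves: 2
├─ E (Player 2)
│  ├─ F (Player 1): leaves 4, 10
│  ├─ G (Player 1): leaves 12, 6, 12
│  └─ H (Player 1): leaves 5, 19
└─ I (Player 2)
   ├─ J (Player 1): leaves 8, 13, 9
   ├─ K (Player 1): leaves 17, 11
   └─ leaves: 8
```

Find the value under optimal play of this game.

10

C (Player 1): max(11, 6) = 11
D (Player 1): max(18, 11) = 18
B (Player 2): min(11, 18, 2) = 2
F (Player 1): max(4, 10) = 10
G (Player 1): max(12, 6, 12) = 12
H (Player 1): max(5, 19) = 19
E (Player 2): min(10, 12, 19) = 10
J (Player 1): max(8, 13, 9) = 13
K (Player 1): max(17, 11) = 17
I (Player 2): min(13, 17, 8) = 8
Root (Player 1): max(2, 10, 8) = 10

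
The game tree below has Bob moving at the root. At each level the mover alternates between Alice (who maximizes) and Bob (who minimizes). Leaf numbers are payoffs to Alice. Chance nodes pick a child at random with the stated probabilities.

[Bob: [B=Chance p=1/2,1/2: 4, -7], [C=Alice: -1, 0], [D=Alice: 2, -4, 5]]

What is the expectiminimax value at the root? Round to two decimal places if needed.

B (Chance): 1/2·4 + 1/2·-7 = -1.5
C (Alice): max(-1, 0) = 0
D (Alice): max(2, -4, 5) = 5
Root (Bob): min(-1.5, 0, 5) = -1.5

-1.5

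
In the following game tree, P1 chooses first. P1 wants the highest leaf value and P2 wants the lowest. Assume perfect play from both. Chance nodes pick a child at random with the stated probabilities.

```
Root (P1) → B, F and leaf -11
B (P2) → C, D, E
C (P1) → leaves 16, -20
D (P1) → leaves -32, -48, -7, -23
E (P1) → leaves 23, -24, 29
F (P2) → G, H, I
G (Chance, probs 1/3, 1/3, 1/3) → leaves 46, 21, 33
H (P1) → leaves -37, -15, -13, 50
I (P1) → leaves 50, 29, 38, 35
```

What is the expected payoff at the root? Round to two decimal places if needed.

33.33

C (P1): max(16, -20) = 16
D (P1): max(-32, -48, -7, -23) = -7
E (P1): max(23, -24, 29) = 29
B (P2): min(16, -7, 29) = -7
G (Chance): 1/3·46 + 1/3·21 + 1/3·33 = 33.33
H (P1): max(-37, -15, -13, 50) = 50
I (P1): max(50, 29, 38, 35) = 50
F (P2): min(33.33, 50, 50) = 33.33
Root (P1): max(-7, 33.33, -11) = 33.33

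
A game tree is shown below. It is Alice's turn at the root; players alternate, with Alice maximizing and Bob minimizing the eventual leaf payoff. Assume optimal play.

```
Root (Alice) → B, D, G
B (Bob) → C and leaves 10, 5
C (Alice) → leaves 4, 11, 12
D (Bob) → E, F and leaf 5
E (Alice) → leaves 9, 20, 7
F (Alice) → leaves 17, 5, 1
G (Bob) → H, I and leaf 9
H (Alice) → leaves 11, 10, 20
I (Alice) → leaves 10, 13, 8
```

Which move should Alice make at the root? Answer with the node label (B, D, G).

C (Alice): max(4, 11, 12) = 12
B (Bob): min(12, 10, 5) = 5
E (Alice): max(9, 20, 7) = 20
F (Alice): max(17, 5, 1) = 17
D (Bob): min(20, 17, 5) = 5
H (Alice): max(11, 10, 20) = 20
I (Alice): max(10, 13, 8) = 13
G (Bob): min(20, 13, 9) = 9
Root (Alice): max(5, 5, 9) = 9
Alice picks the child with the highest value: G (value 9).

G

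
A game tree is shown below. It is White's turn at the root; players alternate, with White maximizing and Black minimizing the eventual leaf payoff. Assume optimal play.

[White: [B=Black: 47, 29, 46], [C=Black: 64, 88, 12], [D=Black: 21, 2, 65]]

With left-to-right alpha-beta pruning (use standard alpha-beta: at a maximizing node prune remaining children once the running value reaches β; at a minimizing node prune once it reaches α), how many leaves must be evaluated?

7

B [α=-∞,β=+∞]: v=29
C [α=29,β=+∞]: v=12
D [α=29,β=+∞]: v=21 after child 1 ≤ α → α-cutoff, skip 2
Root [α=-∞,β=+∞]: v=29
Leaves evaluated: 7 of 9.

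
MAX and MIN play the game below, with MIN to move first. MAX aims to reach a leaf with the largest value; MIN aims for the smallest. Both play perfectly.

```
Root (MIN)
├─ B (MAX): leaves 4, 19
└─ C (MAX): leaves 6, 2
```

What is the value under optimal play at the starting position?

B (MAX): max(4, 19) = 19
C (MAX): max(6, 2) = 6
Root (MIN): min(19, 6) = 6

6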